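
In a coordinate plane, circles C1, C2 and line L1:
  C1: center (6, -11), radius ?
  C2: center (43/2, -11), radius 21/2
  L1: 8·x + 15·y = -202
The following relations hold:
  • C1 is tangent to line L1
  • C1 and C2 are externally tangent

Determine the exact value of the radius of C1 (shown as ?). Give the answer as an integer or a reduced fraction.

1. [C1‖L1]  r_C1² − 25 = 0  ⇒  r_C1 = 5 (r>0 drops 1)
2. [ext C1·C2]  r_C1² + 21r_C1 − 130 = 0  ⇒  r_C1 = 5 (r>0 drops 1)

5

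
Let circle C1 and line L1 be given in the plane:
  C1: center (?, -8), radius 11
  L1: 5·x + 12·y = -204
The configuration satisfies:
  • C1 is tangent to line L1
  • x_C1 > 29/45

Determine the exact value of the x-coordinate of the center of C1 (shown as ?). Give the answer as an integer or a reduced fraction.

1. [C1‖L1]  x_C1² + (216/5)x_C1 − 1757/5 = 0  ⇒  x_C1 = -251/5 or 7
2. given x_C1 > 29/45: keep 7

7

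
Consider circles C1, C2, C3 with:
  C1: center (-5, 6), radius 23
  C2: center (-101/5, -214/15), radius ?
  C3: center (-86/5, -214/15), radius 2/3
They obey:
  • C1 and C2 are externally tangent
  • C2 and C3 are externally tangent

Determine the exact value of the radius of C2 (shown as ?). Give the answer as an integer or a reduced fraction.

7/3

1. [ext C1·C2]  r_C2² + 46r_C2 − 1015/9 = 0  ⇒  r_C2 = 7/3 (r>0 drops 1)
2. [ext C2·C3]  r_C2² + (4/3)r_C2 − 77/9 = 0  ⇒  r_C2 = 7/3 (r>0 drops 1)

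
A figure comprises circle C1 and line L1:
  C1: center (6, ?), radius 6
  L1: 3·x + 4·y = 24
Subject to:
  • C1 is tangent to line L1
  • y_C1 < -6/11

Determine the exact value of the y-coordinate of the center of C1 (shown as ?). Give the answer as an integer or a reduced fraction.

-6

1. [C1‖L1]  y_C1² − 3y_C1 − 54 = 0  ⇒  y_C1 = -6 or 9
2. given y_C1 < -6/11: keep -6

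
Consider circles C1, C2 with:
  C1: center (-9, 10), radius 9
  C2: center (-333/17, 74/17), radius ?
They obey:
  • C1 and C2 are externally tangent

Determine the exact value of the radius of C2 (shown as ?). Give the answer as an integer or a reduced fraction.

3

1. [ext C1·C2]  r_C2² + 18r_C2 − 63 = 0  ⇒  r_C2 = 3 (r>0 drops 1)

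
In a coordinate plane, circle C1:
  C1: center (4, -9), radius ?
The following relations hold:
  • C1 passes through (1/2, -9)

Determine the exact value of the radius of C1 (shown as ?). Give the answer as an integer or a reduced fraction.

7/2

1. [C1∋P]  r_C1² − 49/4 = 0  ⇒  r_C1 = 7/2 (r>0 drops 1)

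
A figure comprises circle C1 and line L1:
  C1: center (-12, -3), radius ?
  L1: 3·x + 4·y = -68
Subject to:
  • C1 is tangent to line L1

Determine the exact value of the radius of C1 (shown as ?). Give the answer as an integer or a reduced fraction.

4

1. [C1‖L1]  r_C1² − 16 = 0  ⇒  r_C1 = 4 (r>0 drops 1)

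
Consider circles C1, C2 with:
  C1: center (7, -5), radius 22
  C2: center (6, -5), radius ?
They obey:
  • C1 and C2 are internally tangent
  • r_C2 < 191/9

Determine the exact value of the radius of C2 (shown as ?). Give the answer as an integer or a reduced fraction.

1. [int C1,C2]  r_C2² − 44r_C2 + 483 = 0  ⇒  r_C2 = 21 or 23
2. given r_C2 < 191/9: keep 21

21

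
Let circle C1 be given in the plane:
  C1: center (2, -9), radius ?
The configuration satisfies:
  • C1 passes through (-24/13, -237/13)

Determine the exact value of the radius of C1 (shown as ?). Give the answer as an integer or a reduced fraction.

10

1. [C1∋P]  r_C1² − 100 = 0  ⇒  r_C1 = 10 (r>0 drops 1)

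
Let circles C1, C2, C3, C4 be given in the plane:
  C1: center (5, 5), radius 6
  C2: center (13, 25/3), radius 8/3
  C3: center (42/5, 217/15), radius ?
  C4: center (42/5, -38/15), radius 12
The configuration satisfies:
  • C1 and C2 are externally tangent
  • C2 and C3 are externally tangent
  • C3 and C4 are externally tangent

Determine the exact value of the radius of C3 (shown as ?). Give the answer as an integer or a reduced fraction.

1. [ext C2·C3]  r_C3² + (16/3)r_C3 − 155/3 = 0  ⇒  r_C3 = 5 (r>0 drops 1)
2. [ext C3·C4]  r_C3² + 24r_C3 − 145 = 0  ⇒  r_C3 = 5 (r>0 drops 1)

5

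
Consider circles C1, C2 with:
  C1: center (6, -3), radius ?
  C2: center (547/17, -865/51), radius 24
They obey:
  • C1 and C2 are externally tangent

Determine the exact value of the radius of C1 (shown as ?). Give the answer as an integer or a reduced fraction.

17/3

1. [ext C1·C2]  r_C1² + 48r_C1 − 2737/9 = 0  ⇒  r_C1 = 17/3 (r>0 drops 1)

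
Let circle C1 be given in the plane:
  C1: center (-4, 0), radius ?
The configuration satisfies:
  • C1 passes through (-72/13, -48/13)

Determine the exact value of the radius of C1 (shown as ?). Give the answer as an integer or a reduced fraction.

4

1. [C1∋P]  r_C1² − 16 = 0  ⇒  r_C1 = 4 (r>0 drops 1)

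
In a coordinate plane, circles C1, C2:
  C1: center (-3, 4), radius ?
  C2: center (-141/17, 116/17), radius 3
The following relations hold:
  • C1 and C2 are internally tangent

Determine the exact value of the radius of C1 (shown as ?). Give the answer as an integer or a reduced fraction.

1. [int C1,C2]  r_C1² − 6r_C1 − 27 = 0  ⇒  r_C1 = 9 (r>0 drops 1)

9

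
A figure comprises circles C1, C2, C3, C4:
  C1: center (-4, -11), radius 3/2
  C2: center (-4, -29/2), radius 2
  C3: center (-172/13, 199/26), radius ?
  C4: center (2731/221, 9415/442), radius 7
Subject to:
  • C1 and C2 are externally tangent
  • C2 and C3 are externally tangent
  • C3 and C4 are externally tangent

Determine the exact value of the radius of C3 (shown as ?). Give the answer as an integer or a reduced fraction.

22

1. [ext C2·C3]  r_C3² + 4r_C3 − 572 = 0  ⇒  r_C3 = 22 (r>0 drops 1)
2. [ext C3·C4]  r_C3² + 14r_C3 − 792 = 0  ⇒  r_C3 = 22 (r>0 drops 1)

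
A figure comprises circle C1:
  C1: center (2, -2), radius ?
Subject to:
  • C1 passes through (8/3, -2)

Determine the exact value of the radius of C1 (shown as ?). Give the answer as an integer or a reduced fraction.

1. [C1∋P]  r_C1² − 4/9 = 0  ⇒  r_C1 = 2/3 (r>0 drops 1)

2/3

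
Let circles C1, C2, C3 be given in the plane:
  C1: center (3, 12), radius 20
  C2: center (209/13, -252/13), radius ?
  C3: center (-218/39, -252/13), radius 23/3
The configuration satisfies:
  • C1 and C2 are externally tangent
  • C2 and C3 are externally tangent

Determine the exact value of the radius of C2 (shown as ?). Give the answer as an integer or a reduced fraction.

1. [ext C1·C2]  r_C2² + 40r_C2 − 756 = 0  ⇒  r_C2 = 14 (r>0 drops 1)
2. [ext C2·C3]  r_C2² + (46/3)r_C2 − 1232/3 = 0  ⇒  r_C2 = 14 (r>0 drops 1)

14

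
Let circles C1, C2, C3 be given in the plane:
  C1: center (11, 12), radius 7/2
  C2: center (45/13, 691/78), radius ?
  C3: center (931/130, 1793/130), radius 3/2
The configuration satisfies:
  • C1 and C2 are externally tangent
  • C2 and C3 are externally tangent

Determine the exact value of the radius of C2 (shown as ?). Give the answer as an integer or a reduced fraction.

1. [ext C1·C2]  r_C2² + 7r_C2 − 490/9 = 0  ⇒  r_C2 = 14/3 (r>0 drops 1)
2. [ext C2·C3]  r_C2² + 3r_C2 − 322/9 = 0  ⇒  r_C2 = 14/3 (r>0 drops 1)

14/3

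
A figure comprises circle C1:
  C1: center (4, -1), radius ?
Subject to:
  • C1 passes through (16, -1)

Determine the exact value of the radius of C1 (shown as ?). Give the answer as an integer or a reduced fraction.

12

1. [C1∋P]  r_C1² − 144 = 0  ⇒  r_C1 = 12 (r>0 drops 1)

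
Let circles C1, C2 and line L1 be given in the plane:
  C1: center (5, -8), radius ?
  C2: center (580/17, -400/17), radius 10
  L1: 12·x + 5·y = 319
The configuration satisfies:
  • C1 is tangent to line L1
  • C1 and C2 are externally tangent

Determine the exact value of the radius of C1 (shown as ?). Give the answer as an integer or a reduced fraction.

23

1. [C1‖L1]  r_C1² − 529 = 0  ⇒  r_C1 = 23 (r>0 drops 1)
2. [ext C1·C2]  r_C1² + 20r_C1 − 989 = 0  ⇒  r_C1 = 23 (r>0 drops 1)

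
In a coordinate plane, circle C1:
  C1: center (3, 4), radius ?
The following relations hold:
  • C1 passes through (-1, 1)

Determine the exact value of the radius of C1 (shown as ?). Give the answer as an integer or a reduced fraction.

5

1. [C1∋P]  r_C1² − 25 = 0  ⇒  r_C1 = 5 (r>0 drops 1)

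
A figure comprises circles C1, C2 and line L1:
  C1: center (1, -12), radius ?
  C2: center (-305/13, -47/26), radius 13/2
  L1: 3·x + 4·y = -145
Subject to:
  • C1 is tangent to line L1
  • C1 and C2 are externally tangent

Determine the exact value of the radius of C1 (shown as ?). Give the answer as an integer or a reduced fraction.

20

1. [C1‖L1]  r_C1² − 400 = 0  ⇒  r_C1 = 20 (r>0 drops 1)
2. [ext C1·C2]  r_C1² + 13r_C1 − 660 = 0  ⇒  r_C1 = 20 (r>0 drops 1)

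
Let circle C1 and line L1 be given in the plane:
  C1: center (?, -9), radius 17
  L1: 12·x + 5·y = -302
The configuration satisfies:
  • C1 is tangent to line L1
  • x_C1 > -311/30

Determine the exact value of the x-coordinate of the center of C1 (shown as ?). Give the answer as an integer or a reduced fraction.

-3

1. [C1‖L1]  x_C1² + (257/6)x_C1 + 239/2 = 0  ⇒  x_C1 = -239/6 or -3
2. given x_C1 > -311/30: keep -3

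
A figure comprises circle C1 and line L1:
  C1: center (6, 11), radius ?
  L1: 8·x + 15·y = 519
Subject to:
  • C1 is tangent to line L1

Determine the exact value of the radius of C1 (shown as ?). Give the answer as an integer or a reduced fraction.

1. [C1‖L1]  r_C1² − 324 = 0  ⇒  r_C1 = 18 (r>0 drops 1)

18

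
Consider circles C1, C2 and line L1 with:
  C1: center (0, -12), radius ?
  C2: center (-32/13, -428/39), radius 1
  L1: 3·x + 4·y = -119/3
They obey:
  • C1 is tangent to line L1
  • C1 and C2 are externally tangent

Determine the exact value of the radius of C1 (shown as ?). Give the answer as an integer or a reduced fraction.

5/3

1. [C1‖L1]  r_C1² − 25/9 = 0  ⇒  r_C1 = 5/3 (r>0 drops 1)
2. [ext C1·C2]  r_C1² + 2r_C1 − 55/9 = 0  ⇒  r_C1 = 5/3 (r>0 drops 1)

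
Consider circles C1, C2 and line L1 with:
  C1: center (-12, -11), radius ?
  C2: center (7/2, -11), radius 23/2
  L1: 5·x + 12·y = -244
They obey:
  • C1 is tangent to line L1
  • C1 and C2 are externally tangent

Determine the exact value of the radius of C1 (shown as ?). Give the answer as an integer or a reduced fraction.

1. [C1‖L1]  r_C1² − 16 = 0  ⇒  r_C1 = 4 (r>0 drops 1)
2. [ext C1·C2]  r_C1² + 23r_C1 − 108 = 0  ⇒  r_C1 = 4 (r>0 drops 1)

4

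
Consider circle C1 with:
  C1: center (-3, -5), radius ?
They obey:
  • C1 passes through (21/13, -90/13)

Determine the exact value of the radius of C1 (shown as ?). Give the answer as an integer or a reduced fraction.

5

1. [C1∋P]  r_C1² − 25 = 0  ⇒  r_C1 = 5 (r>0 drops 1)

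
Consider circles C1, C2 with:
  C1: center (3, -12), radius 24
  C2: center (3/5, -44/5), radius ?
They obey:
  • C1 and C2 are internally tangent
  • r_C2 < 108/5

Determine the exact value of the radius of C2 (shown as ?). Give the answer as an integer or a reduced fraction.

20

1. [int C1,C2]  r_C2² − 48r_C2 + 560 = 0  ⇒  r_C2 = 20 or 28
2. given r_C2 < 108/5: keep 20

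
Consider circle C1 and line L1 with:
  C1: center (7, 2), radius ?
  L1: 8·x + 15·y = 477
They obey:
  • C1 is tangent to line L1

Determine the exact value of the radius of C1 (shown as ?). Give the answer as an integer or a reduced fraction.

23

1. [C1‖L1]  r_C1² − 529 = 0  ⇒  r_C1 = 23 (r>0 drops 1)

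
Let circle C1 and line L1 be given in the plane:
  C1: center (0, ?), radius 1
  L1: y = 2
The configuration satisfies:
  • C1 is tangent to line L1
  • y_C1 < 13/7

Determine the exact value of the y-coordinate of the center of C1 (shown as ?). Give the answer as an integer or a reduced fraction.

1

1. [C1‖L1]  y_C1² − 4y_C1 + 3 = 0  ⇒  y_C1 = 1 or 3
2. given y_C1 < 13/7: keep 1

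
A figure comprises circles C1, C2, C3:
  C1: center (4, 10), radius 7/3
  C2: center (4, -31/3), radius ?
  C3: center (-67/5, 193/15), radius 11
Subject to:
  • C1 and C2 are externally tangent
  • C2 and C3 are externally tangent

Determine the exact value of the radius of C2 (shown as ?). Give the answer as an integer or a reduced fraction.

18

1. [ext C1·C2]  r_C2² + (14/3)r_C2 − 408 = 0  ⇒  r_C2 = 18 (r>0 drops 1)
2. [ext C2·C3]  r_C2² + 22r_C2 − 720 = 0  ⇒  r_C2 = 18 (r>0 drops 1)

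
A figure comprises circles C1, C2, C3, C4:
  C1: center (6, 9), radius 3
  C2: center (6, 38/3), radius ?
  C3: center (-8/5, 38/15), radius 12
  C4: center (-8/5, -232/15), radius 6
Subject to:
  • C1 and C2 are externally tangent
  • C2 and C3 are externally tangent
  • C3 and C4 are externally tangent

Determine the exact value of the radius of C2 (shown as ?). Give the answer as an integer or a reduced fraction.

2/3

1. [ext C1·C2]  r_C2² + 6r_C2 − 40/9 = 0  ⇒  r_C2 = 2/3 (r>0 drops 1)
2. [ext C2·C3]  r_C2² + 24r_C2 − 148/9 = 0  ⇒  r_C2 = 2/3 (r>0 drops 1)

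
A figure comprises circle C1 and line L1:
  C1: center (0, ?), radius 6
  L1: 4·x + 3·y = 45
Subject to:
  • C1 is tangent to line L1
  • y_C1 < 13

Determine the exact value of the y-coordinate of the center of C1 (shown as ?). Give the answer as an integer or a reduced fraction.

5

1. [C1‖L1]  y_C1² − 30y_C1 + 125 = 0  ⇒  y_C1 = 5 or 25
2. given y_C1 < 13: keep 5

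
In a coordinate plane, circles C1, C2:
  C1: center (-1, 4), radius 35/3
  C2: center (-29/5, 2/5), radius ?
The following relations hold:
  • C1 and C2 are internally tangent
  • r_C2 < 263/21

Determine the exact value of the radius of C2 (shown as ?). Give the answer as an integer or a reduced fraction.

1. [int C1,C2]  r_C2² − (70/3)r_C2 + 901/9 = 0  ⇒  r_C2 = 17/3 or 53/3
2. given r_C2 < 263/21: keep 17/3

17/3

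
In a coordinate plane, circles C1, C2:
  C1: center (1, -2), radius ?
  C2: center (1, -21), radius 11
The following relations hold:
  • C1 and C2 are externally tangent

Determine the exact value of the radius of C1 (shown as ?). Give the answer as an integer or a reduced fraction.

8

1. [ext C1·C2]  r_C1² + 22r_C1 − 240 = 0  ⇒  r_C1 = 8 (r>0 drops 1)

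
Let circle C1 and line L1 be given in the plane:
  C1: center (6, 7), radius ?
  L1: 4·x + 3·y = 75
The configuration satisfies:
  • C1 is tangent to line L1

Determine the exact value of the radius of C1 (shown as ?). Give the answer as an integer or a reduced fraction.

6

1. [C1‖L1]  r_C1² − 36 = 0  ⇒  r_C1 = 6 (r>0 drops 1)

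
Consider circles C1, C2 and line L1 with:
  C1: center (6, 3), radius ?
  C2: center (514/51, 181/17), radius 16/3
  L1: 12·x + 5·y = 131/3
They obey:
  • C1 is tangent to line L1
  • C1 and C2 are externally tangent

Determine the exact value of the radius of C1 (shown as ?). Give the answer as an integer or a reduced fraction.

10/3

1. [C1‖L1]  r_C1² − 100/9 = 0  ⇒  r_C1 = 10/3 (r>0 drops 1)
2. [ext C1·C2]  r_C1² + (32/3)r_C1 − 140/3 = 0  ⇒  r_C1 = 10/3 (r>0 drops 1)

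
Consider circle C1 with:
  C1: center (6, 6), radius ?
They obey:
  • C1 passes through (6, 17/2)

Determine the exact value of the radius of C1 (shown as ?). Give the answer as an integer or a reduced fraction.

1. [C1∋P]  r_C1² − 25/4 = 0  ⇒  r_C1 = 5/2 (r>0 drops 1)

5/2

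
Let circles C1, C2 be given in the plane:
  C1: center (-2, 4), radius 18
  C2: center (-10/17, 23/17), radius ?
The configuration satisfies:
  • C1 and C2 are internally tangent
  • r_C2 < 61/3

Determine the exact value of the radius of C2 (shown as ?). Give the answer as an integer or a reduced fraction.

15

1. [int C1,C2]  r_C2² − 36r_C2 + 315 = 0  ⇒  r_C2 = 15 or 21
2. given r_C2 < 61/3: keep 15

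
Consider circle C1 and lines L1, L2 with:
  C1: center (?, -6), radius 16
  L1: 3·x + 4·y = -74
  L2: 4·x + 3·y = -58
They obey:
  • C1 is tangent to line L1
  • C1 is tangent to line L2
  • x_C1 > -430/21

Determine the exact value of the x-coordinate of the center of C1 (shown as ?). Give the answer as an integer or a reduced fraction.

10

1. [C1‖L1]  x_C1² + (100/3)x_C1 − 1300/3 = 0  ⇒  x_C1 = -130/3 or 10
2. [C1‖L2]  x_C1² + 20x_C1 − 300 = 0  ⇒  x_C1 = -30 or 10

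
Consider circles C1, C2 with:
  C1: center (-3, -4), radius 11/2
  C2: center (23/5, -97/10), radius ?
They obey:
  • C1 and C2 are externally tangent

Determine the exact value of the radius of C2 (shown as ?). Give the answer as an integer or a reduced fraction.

4

1. [ext C1·C2]  r_C2² + 11r_C2 − 60 = 0  ⇒  r_C2 = 4 (r>0 drops 1)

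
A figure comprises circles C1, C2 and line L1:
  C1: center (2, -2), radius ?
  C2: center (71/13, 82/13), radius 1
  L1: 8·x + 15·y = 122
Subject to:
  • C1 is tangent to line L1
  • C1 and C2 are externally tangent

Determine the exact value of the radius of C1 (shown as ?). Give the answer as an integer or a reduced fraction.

1. [C1‖L1]  r_C1² − 64 = 0  ⇒  r_C1 = 8 (r>0 drops 1)
2. [ext C1·C2]  r_C1² + 2r_C1 − 80 = 0  ⇒  r_C1 = 8 (r>0 drops 1)

8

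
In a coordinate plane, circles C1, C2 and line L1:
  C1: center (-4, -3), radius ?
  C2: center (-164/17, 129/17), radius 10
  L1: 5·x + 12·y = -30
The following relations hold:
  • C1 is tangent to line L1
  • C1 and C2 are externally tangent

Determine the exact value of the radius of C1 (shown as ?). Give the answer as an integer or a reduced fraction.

2

1. [C1‖L1]  r_C1² − 4 = 0  ⇒  r_C1 = 2 (r>0 drops 1)
2. [ext C1·C2]  r_C1² + 20r_C1 − 44 = 0  ⇒  r_C1 = 2 (r>0 drops 1)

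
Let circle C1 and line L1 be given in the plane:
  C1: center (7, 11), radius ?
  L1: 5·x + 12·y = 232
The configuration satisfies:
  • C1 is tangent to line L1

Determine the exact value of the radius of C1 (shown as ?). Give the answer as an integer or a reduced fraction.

1. [C1‖L1]  r_C1² − 25 = 0  ⇒  r_C1 = 5 (r>0 drops 1)

5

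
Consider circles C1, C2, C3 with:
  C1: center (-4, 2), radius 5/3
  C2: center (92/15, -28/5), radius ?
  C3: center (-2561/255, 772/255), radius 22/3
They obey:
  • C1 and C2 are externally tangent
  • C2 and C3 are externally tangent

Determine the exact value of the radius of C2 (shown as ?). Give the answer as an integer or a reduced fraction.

1. [ext C1·C2]  r_C2² + (10/3)r_C2 − 473/3 = 0  ⇒  r_C2 = 11 (r>0 drops 1)
2. [ext C2·C3]  r_C2² + (44/3)r_C2 − 847/3 = 0  ⇒  r_C2 = 11 (r>0 drops 1)

11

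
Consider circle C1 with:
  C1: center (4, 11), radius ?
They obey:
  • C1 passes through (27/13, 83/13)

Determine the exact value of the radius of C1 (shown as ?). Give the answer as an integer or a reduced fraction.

5

1. [C1∋P]  r_C1² − 25 = 0  ⇒  r_C1 = 5 (r>0 drops 1)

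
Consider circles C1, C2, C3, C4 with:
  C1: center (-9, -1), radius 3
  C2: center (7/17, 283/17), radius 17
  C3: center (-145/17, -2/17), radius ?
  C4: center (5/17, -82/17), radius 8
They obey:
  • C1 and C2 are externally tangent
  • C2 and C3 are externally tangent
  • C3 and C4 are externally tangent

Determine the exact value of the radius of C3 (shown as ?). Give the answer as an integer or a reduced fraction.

2

1. [ext C2·C3]  r_C3² + 34r_C3 − 72 = 0  ⇒  r_C3 = 2 (r>0 drops 1)
2. [ext C3·C4]  r_C3² + 16r_C3 − 36 = 0  ⇒  r_C3 = 2 (r>0 drops 1)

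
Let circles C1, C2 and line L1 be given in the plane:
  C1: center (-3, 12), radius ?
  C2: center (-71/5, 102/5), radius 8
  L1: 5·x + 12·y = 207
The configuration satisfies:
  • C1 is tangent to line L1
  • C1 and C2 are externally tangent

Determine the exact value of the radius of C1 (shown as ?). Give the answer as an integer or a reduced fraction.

6

1. [C1‖L1]  r_C1² − 36 = 0  ⇒  r_C1 = 6 (r>0 drops 1)
2. [ext C1·C2]  r_C1² + 16r_C1 − 132 = 0  ⇒  r_C1 = 6 (r>0 drops 1)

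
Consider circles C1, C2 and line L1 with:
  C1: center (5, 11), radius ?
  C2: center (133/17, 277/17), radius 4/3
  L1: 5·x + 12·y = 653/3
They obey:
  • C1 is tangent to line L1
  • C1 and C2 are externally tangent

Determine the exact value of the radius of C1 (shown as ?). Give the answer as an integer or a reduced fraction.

1. [C1‖L1]  r_C1² − 196/9 = 0  ⇒  r_C1 = 14/3 (r>0 drops 1)
2. [ext C1·C2]  r_C1² + (8/3)r_C1 − 308/9 = 0  ⇒  r_C1 = 14/3 (r>0 drops 1)

14/3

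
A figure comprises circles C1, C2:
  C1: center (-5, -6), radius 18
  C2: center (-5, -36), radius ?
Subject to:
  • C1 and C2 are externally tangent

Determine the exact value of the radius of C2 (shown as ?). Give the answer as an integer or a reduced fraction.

1. [ext C1·C2]  r_C2² + 36r_C2 − 576 = 0  ⇒  r_C2 = 12 (r>0 drops 1)

12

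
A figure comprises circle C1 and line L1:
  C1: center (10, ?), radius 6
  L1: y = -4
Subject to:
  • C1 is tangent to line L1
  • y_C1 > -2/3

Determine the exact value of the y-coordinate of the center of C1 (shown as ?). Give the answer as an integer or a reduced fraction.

1. [C1‖L1]  y_C1² + 8y_C1 − 20 = 0  ⇒  y_C1 = -10 or 2
2. given y_C1 > -2/3: keep 2

2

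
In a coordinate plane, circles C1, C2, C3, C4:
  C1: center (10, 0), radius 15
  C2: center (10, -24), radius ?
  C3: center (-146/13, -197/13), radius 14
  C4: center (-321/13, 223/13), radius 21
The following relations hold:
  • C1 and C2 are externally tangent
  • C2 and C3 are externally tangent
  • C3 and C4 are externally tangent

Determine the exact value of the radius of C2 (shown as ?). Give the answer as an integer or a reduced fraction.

1. [ext C1·C2]  r_C2² + 30r_C2 − 351 = 0  ⇒  r_C2 = 9 (r>0 drops 1)
2. [ext C2·C3]  r_C2² + 28r_C2 − 333 = 0  ⇒  r_C2 = 9 (r>0 drops 1)

9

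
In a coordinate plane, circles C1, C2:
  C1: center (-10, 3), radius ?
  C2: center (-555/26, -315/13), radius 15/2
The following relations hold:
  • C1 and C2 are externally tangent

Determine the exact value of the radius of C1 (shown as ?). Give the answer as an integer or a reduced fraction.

1. [ext C1·C2]  r_C1² + 15r_C1 − 814 = 0  ⇒  r_C1 = 22 (r>0 drops 1)

22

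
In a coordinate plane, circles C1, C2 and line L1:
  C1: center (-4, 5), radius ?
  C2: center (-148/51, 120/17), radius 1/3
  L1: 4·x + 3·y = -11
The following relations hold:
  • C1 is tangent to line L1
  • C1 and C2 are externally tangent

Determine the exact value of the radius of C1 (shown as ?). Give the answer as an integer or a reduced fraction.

2

1. [C1‖L1]  r_C1² − 4 = 0  ⇒  r_C1 = 2 (r>0 drops 1)
2. [ext C1·C2]  r_C1² + (2/3)r_C1 − 16/3 = 0  ⇒  r_C1 = 2 (r>0 drops 1)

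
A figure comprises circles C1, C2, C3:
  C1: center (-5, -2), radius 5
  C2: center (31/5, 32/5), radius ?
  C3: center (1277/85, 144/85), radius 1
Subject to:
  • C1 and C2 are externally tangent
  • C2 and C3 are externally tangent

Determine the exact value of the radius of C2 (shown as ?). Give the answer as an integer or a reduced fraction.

9

1. [ext C1·C2]  r_C2² + 10r_C2 − 171 = 0  ⇒  r_C2 = 9 (r>0 drops 1)
2. [ext C2·C3]  r_C2² + 2r_C2 − 99 = 0  ⇒  r_C2 = 9 (r>0 drops 1)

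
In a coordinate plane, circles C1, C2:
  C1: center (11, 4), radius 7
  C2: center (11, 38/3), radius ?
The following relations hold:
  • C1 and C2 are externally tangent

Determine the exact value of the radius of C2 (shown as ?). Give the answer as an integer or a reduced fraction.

5/3

1. [ext C1·C2]  r_C2² + 14r_C2 − 235/9 = 0  ⇒  r_C2 = 5/3 (r>0 drops 1)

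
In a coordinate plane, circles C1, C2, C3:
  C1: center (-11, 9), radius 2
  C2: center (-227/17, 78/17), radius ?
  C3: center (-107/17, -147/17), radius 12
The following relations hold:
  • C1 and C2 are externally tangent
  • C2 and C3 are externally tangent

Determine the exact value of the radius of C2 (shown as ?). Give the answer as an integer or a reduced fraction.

3

1. [ext C1·C2]  r_C2² + 4r_C2 − 21 = 0  ⇒  r_C2 = 3 (r>0 drops 1)
2. [ext C2·C3]  r_C2² + 24r_C2 − 81 = 0  ⇒  r_C2 = 3 (r>0 drops 1)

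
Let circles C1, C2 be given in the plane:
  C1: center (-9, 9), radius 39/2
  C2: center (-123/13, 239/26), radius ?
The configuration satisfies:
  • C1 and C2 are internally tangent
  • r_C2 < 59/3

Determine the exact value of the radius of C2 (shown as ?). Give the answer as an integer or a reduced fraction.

1. [int C1,C2]  r_C2² − 39r_C2 + 380 = 0  ⇒  r_C2 = 19 or 20
2. given r_C2 < 59/3: keep 19

19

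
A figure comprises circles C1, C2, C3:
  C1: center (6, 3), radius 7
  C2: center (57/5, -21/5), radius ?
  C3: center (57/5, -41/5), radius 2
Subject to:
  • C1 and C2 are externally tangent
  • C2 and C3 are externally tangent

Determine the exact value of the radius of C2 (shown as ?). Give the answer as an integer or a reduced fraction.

1. [ext C1·C2]  r_C2² + 14r_C2 − 32 = 0  ⇒  r_C2 = 2 (r>0 drops 1)
2. [ext C2·C3]  r_C2² + 4r_C2 − 12 = 0  ⇒  r_C2 = 2 (r>0 drops 1)

2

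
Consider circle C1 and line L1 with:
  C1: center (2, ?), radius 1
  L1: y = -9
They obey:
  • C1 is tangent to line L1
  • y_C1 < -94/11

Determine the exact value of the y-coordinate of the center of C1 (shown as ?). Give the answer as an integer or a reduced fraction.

1. [C1‖L1]  y_C1² + 18y_C1 + 80 = 0  ⇒  y_C1 = -10 or -8
2. given y_C1 < -94/11: keep -10

-10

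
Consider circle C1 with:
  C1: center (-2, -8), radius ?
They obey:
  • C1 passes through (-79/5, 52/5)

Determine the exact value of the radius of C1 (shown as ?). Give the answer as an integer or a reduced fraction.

23

1. [C1∋P]  r_C1² − 529 = 0  ⇒  r_C1 = 23 (r>0 drops 1)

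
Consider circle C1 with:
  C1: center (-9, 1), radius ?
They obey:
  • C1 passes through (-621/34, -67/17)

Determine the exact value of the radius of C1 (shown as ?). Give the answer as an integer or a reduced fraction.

21/2

1. [C1∋P]  r_C1² − 441/4 = 0  ⇒  r_C1 = 21/2 (r>0 drops 1)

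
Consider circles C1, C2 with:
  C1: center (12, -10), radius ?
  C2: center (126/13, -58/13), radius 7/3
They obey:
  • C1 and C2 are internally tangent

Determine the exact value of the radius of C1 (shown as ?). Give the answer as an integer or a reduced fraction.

25/3

1. [int C1,C2]  r_C1² − (14/3)r_C1 − 275/9 = 0  ⇒  r_C1 = 25/3 (r>0 drops 1)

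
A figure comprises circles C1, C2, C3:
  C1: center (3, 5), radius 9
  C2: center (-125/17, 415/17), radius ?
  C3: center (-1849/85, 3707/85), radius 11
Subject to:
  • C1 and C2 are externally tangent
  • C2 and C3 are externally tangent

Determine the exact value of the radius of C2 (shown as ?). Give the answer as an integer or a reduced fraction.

13

1. [ext C1·C2]  r_C2² + 18r_C2 − 403 = 0  ⇒  r_C2 = 13 (r>0 drops 1)
2. [ext C2·C3]  r_C2² + 22r_C2 − 455 = 0  ⇒  r_C2 = 13 (r>0 drops 1)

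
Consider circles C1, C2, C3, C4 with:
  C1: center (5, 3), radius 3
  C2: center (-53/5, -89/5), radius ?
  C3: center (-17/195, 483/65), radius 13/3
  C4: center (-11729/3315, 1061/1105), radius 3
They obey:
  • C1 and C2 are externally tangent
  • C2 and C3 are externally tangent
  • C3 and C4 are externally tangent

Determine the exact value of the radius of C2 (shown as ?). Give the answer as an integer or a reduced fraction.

1. [ext C1·C2]  r_C2² + 6r_C2 − 667 = 0  ⇒  r_C2 = 23 (r>0 drops 1)
2. [ext C2·C3]  r_C2² + (26/3)r_C2 − 2185/3 = 0  ⇒  r_C2 = 23 (r>0 drops 1)

23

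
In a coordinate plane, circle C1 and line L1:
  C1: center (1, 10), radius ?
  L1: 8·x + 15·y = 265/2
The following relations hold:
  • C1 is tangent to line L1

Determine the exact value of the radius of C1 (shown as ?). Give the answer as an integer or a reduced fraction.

3/2

1. [C1‖L1]  r_C1² − 9/4 = 0  ⇒  r_C1 = 3/2 (r>0 drops 1)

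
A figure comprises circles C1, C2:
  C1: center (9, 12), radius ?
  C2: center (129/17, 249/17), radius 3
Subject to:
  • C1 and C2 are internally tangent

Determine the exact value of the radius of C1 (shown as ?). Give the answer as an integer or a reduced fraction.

6

1. [int C1,C2]  r_C1² − 6r_C1 = 0  ⇒  r_C1 = 6 (r>0 drops 1)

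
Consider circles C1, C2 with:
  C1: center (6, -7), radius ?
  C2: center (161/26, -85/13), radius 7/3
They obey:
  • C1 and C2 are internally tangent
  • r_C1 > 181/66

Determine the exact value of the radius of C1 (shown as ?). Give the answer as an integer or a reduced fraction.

1. [int C1,C2]  r_C1² − (14/3)r_C1 + 187/36 = 0  ⇒  r_C1 = 11/6 or 17/6
2. given r_C1 > 181/66: keep 17/6

17/6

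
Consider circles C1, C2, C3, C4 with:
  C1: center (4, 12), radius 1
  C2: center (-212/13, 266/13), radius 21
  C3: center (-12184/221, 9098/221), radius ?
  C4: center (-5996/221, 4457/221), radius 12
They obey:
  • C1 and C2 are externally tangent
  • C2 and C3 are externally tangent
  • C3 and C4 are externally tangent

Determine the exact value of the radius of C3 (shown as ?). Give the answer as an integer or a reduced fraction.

23

1. [ext C2·C3]  r_C3² + 42r_C3 − 1495 = 0  ⇒  r_C3 = 23 (r>0 drops 1)
2. [ext C3·C4]  r_C3² + 24r_C3 − 1081 = 0  ⇒  r_C3 = 23 (r>0 drops 1)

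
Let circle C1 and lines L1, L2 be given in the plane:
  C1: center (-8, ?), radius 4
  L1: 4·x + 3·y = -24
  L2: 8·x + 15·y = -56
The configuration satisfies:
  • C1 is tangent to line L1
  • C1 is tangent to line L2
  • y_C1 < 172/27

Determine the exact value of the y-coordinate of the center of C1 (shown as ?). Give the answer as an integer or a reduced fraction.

-4

1. [C1‖L1]  y_C1² − (16/3)y_C1 − 112/3 = 0  ⇒  y_C1 = -4 or 28/3
2. [C1‖L2]  y_C1² − (16/15)y_C1 − 304/15 = 0  ⇒  y_C1 = -4 or 76/15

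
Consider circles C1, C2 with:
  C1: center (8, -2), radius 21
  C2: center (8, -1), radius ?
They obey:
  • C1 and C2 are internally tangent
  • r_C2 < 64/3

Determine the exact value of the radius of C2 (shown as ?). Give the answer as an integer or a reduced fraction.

20

1. [int C1,C2]  r_C2² − 42r_C2 + 440 = 0  ⇒  r_C2 = 20 or 22
2. given r_C2 < 64/3: keep 20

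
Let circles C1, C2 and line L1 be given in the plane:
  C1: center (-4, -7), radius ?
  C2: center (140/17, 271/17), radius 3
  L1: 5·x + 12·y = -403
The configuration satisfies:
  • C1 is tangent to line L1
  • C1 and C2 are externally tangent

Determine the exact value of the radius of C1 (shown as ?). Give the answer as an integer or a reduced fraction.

23

1. [C1‖L1]  r_C1² − 529 = 0  ⇒  r_C1 = 23 (r>0 drops 1)
2. [ext C1·C2]  r_C1² + 6r_C1 − 667 = 0  ⇒  r_C1 = 23 (r>0 drops 1)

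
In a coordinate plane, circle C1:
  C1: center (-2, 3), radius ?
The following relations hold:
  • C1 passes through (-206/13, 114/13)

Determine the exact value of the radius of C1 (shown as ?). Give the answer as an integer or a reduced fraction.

15

1. [C1∋P]  r_C1² − 225 = 0  ⇒  r_C1 = 15 (r>0 drops 1)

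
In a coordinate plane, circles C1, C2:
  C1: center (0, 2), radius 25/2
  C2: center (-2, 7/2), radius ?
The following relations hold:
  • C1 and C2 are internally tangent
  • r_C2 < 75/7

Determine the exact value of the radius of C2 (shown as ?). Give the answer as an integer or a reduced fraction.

10

1. [int C1,C2]  r_C2² − 25r_C2 + 150 = 0  ⇒  r_C2 = 10 or 15
2. given r_C2 < 75/7: keep 10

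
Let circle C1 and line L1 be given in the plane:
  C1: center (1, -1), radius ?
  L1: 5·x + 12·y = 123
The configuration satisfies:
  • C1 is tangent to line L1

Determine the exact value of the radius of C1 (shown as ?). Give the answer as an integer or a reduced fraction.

10

1. [C1‖L1]  r_C1² − 100 = 0  ⇒  r_C1 = 10 (r>0 drops 1)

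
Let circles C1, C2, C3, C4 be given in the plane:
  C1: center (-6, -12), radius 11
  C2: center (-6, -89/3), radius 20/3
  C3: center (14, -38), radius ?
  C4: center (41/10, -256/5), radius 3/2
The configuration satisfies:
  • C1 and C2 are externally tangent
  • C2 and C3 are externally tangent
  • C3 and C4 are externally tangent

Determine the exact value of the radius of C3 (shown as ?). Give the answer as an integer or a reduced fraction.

15

1. [ext C2·C3]  r_C3² + (40/3)r_C3 − 425 = 0  ⇒  r_C3 = 15 (r>0 drops 1)
2. [ext C3·C4]  r_C3² + 3r_C3 − 270 = 0  ⇒  r_C3 = 15 (r>0 drops 1)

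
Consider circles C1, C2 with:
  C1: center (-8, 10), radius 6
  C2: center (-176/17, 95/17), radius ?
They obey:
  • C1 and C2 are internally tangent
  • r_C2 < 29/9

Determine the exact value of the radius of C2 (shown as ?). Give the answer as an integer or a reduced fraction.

1. [int C1,C2]  r_C2² − 12r_C2 + 11 = 0  ⇒  r_C2 = 1 or 11
2. given r_C2 < 29/9: keep 1

1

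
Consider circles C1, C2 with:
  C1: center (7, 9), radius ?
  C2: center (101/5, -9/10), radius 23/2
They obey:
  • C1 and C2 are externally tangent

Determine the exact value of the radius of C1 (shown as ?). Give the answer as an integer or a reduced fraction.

5

1. [ext C1·C2]  r_C1² + 23r_C1 − 140 = 0  ⇒  r_C1 = 5 (r>0 drops 1)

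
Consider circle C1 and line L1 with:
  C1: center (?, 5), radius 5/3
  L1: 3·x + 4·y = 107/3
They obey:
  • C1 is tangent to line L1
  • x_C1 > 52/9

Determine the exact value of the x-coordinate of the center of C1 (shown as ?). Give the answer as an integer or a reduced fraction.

8

1. [C1‖L1]  x_C1² − (94/9)x_C1 + 176/9 = 0  ⇒  x_C1 = 22/9 or 8
2. given x_C1 > 52/9: keep 8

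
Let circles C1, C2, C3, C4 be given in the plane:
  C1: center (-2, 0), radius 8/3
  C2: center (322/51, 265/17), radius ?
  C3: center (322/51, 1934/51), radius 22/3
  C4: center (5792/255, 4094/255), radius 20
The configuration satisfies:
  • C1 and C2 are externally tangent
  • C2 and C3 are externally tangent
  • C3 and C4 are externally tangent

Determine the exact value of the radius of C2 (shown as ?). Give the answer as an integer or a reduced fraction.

1. [ext C1·C2]  r_C2² + (16/3)r_C2 − 305 = 0  ⇒  r_C2 = 15 (r>0 drops 1)
2. [ext C2·C3]  r_C2² + (44/3)r_C2 − 445 = 0  ⇒  r_C2 = 15 (r>0 drops 1)

15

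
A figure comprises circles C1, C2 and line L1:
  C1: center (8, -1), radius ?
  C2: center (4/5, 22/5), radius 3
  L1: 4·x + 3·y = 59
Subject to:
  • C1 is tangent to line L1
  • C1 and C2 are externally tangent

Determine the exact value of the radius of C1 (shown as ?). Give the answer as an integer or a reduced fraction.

6

1. [C1‖L1]  r_C1² − 36 = 0  ⇒  r_C1 = 6 (r>0 drops 1)
2. [ext C1·C2]  r_C1² + 6r_C1 − 72 = 0  ⇒  r_C1 = 6 (r>0 drops 1)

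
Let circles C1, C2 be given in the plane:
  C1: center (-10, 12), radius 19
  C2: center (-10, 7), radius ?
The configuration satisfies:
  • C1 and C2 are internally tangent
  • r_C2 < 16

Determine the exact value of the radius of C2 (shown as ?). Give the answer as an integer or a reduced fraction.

14

1. [int C1,C2]  r_C2² − 38r_C2 + 336 = 0  ⇒  r_C2 = 14 or 24
2. given r_C2 < 16: keep 14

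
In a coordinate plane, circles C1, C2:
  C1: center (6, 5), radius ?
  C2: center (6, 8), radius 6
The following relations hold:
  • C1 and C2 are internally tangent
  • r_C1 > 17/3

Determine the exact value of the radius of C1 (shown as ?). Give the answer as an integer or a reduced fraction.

1. [int C1,C2]  r_C1² − 12r_C1 + 27 = 0  ⇒  r_C1 = 3 or 9
2. given r_C1 > 17/3: keep 9

9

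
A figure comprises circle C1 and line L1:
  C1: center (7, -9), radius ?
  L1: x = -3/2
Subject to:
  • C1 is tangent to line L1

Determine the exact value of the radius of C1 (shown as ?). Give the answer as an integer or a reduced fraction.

1. [C1‖L1]  r_C1² − 289/4 = 0  ⇒  r_C1 = 17/2 (r>0 drops 1)

17/2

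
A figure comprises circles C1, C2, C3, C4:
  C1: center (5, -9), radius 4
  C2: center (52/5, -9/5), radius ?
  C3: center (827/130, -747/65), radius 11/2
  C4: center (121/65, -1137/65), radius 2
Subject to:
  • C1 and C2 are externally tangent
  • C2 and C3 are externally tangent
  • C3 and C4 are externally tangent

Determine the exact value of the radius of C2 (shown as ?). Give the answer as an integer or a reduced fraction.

5

1. [ext C1·C2]  r_C2² + 8r_C2 − 65 = 0  ⇒  r_C2 = 5 (r>0 drops 1)
2. [ext C2·C3]  r_C2² + 11r_C2 − 80 = 0  ⇒  r_C2 = 5 (r>0 drops 1)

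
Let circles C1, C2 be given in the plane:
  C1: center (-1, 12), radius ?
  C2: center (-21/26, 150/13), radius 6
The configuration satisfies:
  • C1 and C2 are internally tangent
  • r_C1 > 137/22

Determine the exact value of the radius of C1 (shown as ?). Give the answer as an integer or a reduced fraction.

1. [int C1,C2]  r_C1² − 12r_C1 + 143/4 = 0  ⇒  r_C1 = 11/2 or 13/2
2. given r_C1 > 137/22: keep 13/2

13/2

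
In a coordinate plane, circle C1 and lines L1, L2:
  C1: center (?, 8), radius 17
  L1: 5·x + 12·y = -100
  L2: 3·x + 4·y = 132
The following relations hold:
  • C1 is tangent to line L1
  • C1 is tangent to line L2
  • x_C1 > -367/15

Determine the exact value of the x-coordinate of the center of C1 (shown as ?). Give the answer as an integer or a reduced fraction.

1. [C1‖L1]  x_C1² + (392/5)x_C1 − 417 = 0  ⇒  x_C1 = -417/5 or 5
2. [C1‖L2]  x_C1² − (200/3)x_C1 + 925/3 = 0  ⇒  x_C1 = 5 or 185/3

5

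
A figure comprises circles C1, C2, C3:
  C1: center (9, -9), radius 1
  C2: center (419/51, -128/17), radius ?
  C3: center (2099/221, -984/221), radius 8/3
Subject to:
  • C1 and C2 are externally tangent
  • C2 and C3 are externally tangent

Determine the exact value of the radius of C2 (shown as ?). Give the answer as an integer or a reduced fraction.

2/3

1. [ext C1·C2]  r_C2² + 2r_C2 − 16/9 = 0  ⇒  r_C2 = 2/3 (r>0 drops 1)
2. [ext C2·C3]  r_C2² + (16/3)r_C2 − 4 = 0  ⇒  r_C2 = 2/3 (r>0 drops 1)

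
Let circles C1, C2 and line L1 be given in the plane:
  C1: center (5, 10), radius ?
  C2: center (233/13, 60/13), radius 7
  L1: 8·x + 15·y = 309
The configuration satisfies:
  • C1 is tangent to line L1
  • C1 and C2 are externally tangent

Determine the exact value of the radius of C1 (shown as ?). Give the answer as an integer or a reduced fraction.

7

1. [C1‖L1]  r_C1² − 49 = 0  ⇒  r_C1 = 7 (r>0 drops 1)
2. [ext C1·C2]  r_C1² + 14r_C1 − 147 = 0  ⇒  r_C1 = 7 (r>0 drops 1)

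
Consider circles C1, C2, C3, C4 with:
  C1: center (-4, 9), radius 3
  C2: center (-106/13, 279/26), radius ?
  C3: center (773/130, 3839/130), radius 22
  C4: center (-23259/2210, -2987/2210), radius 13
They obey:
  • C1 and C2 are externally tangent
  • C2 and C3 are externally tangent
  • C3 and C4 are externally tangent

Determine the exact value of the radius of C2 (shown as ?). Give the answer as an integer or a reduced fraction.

1. [ext C1·C2]  r_C2² + 6r_C2 − 45/4 = 0  ⇒  r_C2 = 3/2 (r>0 drops 1)
2. [ext C2·C3]  r_C2² + 44r_C2 − 273/4 = 0  ⇒  r_C2 = 3/2 (r>0 drops 1)

3/2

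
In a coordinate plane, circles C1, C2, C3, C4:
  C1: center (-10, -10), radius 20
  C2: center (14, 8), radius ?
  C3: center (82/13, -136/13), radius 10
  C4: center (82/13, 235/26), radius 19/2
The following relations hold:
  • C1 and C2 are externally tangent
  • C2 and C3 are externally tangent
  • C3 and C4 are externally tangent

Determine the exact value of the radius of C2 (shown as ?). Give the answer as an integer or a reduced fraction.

10

1. [ext C1·C2]  r_C2² + 40r_C2 − 500 = 0  ⇒  r_C2 = 10 (r>0 drops 1)
2. [ext C2·C3]  r_C2² + 20r_C2 − 300 = 0  ⇒  r_C2 = 10 (r>0 drops 1)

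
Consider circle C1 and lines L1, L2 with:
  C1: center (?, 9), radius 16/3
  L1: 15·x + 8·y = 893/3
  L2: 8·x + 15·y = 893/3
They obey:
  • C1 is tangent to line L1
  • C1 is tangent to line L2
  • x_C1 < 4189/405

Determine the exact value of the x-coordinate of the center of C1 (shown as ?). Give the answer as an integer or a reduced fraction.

1. [C1‖L1]  x_C1² − (1354/45)x_C1 + 949/5 = 0  ⇒  x_C1 = 9 or 949/45
2. [C1‖L2]  x_C1² − (122/3)x_C1 + 285 = 0  ⇒  x_C1 = 9 or 95/3

9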